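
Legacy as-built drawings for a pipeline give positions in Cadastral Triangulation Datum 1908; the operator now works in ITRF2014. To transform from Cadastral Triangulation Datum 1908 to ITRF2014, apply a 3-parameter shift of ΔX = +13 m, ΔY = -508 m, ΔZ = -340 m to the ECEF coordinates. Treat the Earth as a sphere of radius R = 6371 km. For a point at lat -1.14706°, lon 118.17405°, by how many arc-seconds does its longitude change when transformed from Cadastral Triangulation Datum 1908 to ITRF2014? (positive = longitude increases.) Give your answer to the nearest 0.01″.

Δλ = 7.40″

sin φ = -0.020019, cos φ = 0.999800, sin λ = 0.881517, cos λ = -0.472152.
East component: ΔE = −sin λ·ΔX + cos λ·ΔY = −(0.881517)(13) + (-0.472152)(-508) = 228.39 m.
1° of latitude spans πR/180 = 111195 m; at latitude φ, 1° of longitude spans that × cos φ = 111172.6 m, so Δλ = 228.39 / 111172.6 × 3600 = 7.396″.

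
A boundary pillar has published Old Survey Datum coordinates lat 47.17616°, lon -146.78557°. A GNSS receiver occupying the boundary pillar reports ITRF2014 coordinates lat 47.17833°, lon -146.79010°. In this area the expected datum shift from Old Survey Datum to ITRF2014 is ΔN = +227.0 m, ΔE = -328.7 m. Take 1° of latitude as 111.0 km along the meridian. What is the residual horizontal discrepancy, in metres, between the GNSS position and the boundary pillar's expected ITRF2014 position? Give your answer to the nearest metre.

Observed coordinate differences: Δφ = +0.00217°, Δλ = -0.00453°.
Converting to metres (1° lat = 111000 m, cos φ = 0.679747): observed ΔN = 240.9 m, observed ΔE = -341.8 m.
Subtracting the expected shift leaves a residual of 240.9 − (227.0) = 13.9 m north and -341.8 − (-328.7) = -13.1 m east.
Residual distance = √(13.9² + (-13.1)²) = 19.1 m.

19 m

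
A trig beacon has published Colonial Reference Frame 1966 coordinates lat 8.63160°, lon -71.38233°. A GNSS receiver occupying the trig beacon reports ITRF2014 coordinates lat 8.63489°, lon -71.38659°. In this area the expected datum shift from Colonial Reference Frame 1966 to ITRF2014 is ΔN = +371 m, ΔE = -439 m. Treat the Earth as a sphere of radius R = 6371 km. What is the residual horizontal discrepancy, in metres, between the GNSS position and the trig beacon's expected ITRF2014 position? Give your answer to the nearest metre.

30 m

Observed coordinate differences: Δφ = +0.00329°, Δλ = -0.00426°.
Converting to metres (1° lat = 111195 m, cos φ = 0.988674): observed ΔN = 365.8 m, observed ΔE = -468.3 m.
Subtracting the expected shift leaves a residual of 365.8 − (371) = -5.2 m north and -468.3 − (-439) = -29.3 m east.
Residual distance = √((-5.2)² + (-29.3)²) = 29.8 m.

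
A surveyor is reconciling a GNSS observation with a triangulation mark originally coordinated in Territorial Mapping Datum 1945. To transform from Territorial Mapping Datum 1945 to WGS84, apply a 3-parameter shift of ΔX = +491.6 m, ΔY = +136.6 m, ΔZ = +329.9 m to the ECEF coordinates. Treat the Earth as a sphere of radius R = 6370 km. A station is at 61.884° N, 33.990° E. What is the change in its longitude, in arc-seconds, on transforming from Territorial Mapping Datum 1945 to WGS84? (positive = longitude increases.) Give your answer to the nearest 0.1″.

Δλ = -11.1″

sin φ = 0.881995, cos φ = 0.471258, sin λ = 0.559048, cos λ = 0.829135.
East component: ΔE = −sin λ·ΔX + cos λ·ΔY = −(0.559048)(491.6) + (0.829135)(136.6) = -161.57 m.
1° of latitude spans πR/180 = 111177 m; at latitude φ, 1° of longitude spans that × cos φ = 52393.3 m, so Δλ = -161.57 / 52393.3 × 3600 = -11.102″.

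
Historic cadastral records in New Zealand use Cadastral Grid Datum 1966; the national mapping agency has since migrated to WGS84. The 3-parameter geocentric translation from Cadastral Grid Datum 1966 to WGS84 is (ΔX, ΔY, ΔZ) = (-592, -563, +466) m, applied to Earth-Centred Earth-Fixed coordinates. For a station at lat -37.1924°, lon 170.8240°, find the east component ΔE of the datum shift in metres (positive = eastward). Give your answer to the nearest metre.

ΔE = 650 m

At φ = -37.1924°, λ = 170.8240°: sin φ = -0.604493, cos φ = 0.796610, sin λ = 0.159468, cos λ = -0.987203.
ΔE = −sin λ·ΔX + cos λ·ΔY = −(0.159468)·(-592) + (-0.987203)·(-563) = 650.20 m.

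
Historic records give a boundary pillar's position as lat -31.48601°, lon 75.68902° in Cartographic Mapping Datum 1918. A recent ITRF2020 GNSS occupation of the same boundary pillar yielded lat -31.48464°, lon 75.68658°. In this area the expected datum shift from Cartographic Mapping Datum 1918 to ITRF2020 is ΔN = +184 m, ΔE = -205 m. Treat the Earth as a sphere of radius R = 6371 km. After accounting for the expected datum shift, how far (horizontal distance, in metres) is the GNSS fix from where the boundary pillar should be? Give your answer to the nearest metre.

41 m

Observed coordinate differences: Δφ = +0.00137°, Δλ = -0.00244°.
Converting to metres (1° lat = 111195 m, cos φ = 0.852768): observed ΔN = 152.3 m, observed ΔE = -231.4 m.
Subtracting the expected shift leaves a residual of 152.3 − (184) = -31.7 m north and -231.4 − (-205) = -26.4 m east.
Residual distance = √((-31.7)² + (-26.4)²) = 41.2 m.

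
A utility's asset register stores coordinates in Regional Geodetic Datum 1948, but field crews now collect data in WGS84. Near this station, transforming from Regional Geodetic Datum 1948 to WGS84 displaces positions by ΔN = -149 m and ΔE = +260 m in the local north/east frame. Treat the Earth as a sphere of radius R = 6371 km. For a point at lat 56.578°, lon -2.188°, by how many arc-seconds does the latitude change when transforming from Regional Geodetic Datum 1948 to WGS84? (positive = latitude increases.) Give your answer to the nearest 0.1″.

On a sphere of radius R, 1 rad of latitude = R, so Δφ = ΔN / R = -149.0 / 6371000 = -2.3387e-05 rad = -4.824″.

Δφ = -4.8″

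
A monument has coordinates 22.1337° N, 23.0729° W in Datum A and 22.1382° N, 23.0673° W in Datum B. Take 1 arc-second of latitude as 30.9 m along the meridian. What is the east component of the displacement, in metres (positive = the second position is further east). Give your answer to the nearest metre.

ΔE = 577 m

Δφ = 22.1382° − 22.1337° = +0.0045°; Δλ = -23.0673° − -23.0729° = +0.0056°.
1° of latitude = 3600 × 30.90 = 111240 m.
ΔN = Δφ × 111240 = 500.6 m; ΔE = Δλ × 111240 × cos(22.1337°) = +0.0056 × 111240 × 0.926307 = 577.0 m.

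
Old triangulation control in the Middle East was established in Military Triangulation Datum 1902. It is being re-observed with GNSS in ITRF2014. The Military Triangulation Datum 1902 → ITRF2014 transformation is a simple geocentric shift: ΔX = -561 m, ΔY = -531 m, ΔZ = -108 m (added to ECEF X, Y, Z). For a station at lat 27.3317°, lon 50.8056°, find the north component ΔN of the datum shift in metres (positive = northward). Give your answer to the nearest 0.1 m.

ΔN = 255.8 m

At φ = 27.3317°, λ = 50.8056°: sin φ = 0.459141, cos φ = 0.888363, sin λ = 0.775006, cos λ = 0.631954.
ΔN = −sin φ cos λ·ΔX − sin φ sin λ·ΔY + cos φ·ΔZ = −(0.459141)(0.631954)(-561) − (0.459141)(0.775006)(-531) + (0.888363)(-108) = 255.78 m.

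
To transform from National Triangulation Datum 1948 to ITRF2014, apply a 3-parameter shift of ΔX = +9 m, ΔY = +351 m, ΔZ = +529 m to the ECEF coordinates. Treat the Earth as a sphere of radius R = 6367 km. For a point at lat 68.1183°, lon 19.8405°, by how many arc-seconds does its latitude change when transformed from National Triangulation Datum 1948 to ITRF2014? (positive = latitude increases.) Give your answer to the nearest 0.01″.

Δφ = 2.55″

sin φ = 0.927955, cos φ = 0.372691, sin λ = 0.339403, cos λ = 0.940641.
North component: ΔN = −sin φ cos λ·ΔX − sin φ sin λ·ΔY + cos φ·ΔZ = −(0.927955)(0.940641)(9) − (0.927955)(0.339403)(351) + (0.372691)(529) = 78.75 m.
1° of latitude spans πR/180 = 111125 m, so Δφ = 78.75 / 111125 × 3600 = 2.551″.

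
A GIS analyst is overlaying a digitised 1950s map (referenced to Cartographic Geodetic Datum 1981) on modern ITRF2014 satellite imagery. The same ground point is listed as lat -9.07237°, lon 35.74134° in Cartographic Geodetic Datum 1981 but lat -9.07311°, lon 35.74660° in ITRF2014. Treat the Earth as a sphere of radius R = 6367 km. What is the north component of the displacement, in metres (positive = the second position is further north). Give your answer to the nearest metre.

Δφ = -9.07311° − -9.07237° = -0.00074°; Δλ = 35.74660° − 35.74134° = +0.00526°.
1° along a meridian = πR/180 = 111125 m.
ΔN = Δφ × 111125 = -82.2 m; ΔE = Δλ × 111125 × cos(-9.07237°) = +0.00526 × 111125 × 0.987490 = 577.2 m.

ΔN = -82 m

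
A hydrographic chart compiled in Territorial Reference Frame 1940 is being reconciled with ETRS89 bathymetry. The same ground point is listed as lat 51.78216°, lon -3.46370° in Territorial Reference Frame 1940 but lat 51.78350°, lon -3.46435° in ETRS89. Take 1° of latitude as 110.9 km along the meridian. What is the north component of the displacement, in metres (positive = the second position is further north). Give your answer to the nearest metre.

Δφ = 51.78350° − 51.78216° = +0.00134°; Δλ = -3.46435° − -3.46370° = -0.00065°.
ΔN = Δφ × 110900 = 148.6 m; ΔE = Δλ × 110900 × cos(51.78216°) = -0.00065 × 110900 × 0.618653 = -44.6 m.

ΔN = 149 m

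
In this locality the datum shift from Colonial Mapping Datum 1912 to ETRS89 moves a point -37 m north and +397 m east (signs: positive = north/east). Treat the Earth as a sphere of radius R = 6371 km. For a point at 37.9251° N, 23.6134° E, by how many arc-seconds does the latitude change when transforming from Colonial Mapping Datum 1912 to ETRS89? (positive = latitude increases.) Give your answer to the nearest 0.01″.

Δφ = -1.20″

On a sphere of radius R, 1 rad of latitude = R, so Δφ = ΔN / R = -37.0 / 6371000 = -5.8076e-06 rad = -1.198″.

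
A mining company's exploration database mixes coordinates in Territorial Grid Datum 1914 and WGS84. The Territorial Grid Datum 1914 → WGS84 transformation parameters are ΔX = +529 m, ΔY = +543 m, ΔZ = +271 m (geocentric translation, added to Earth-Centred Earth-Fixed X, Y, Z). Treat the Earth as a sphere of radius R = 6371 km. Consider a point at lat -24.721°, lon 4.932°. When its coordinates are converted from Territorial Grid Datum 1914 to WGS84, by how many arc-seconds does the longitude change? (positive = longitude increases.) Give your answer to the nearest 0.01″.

Δλ = 17.66″

sin φ = -0.418200, cos φ = 0.908355, sin λ = 0.085973, cos λ = 0.996297.
East component: ΔE = −sin λ·ΔX + cos λ·ΔY = −(0.085973)(529) + (0.996297)(543) = 495.51 m.
1° of latitude spans πR/180 = 111195 m; at latitude φ, 1° of longitude spans that × cos φ = 101004.5 m, so Δλ = 495.51 / 101004.5 × 3600 = 17.661″.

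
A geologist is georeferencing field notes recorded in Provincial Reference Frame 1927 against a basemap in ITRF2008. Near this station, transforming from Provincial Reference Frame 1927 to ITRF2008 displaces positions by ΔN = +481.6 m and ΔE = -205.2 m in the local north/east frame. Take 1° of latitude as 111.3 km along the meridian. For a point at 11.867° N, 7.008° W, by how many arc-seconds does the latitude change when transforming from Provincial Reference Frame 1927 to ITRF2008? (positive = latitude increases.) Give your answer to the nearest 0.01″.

1° of latitude = 111.3 km, so Δφ = 481.6 / 111300 = 0.0043270° = 15.577″.

Δφ = 15.58″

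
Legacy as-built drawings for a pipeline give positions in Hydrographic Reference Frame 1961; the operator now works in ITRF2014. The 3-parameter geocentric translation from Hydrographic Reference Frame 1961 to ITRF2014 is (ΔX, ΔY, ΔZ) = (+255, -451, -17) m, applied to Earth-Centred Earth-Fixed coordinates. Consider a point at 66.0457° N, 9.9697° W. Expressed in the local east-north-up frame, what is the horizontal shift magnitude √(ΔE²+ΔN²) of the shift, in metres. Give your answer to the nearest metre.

At φ = 66.0457°, λ = -9.9697°: sin φ = 0.913870, cos φ = 0.406008, sin λ = -0.173127, cos λ = 0.984899.
ΔE = −sin λ·ΔX + cos λ·ΔY = −(-0.173127)·(255) + (0.984899)·(-451) = -400.04 m.
ΔN = −sin φ cos λ·ΔX − sin φ sin λ·ΔY + cos φ·ΔZ = −(0.913870)(0.984899)(255) − (0.913870)(-0.173127)(-451) + (0.406008)(-17) = -307.78 m.
Horizontal magnitude = √(ΔE² + ΔN²) = √((-400.04)² + (-307.78)²) = 504.74 m.

505 m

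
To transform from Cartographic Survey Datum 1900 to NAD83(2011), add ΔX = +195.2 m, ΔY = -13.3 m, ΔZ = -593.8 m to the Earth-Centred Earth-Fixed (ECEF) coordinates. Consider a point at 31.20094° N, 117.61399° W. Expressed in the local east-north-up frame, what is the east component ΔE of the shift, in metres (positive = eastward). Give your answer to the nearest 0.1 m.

At φ = 31.20094°, λ = -117.61399°: sin φ = 0.518041, cos φ = 0.855356, sin λ = -0.886090, cos λ = -0.463512.
ΔE = −sin λ·ΔX + cos λ·ΔY = −(-0.886090)·(195.2) + (-0.463512)·(-13.3) = 179.13 m.

ΔE = 179.1 m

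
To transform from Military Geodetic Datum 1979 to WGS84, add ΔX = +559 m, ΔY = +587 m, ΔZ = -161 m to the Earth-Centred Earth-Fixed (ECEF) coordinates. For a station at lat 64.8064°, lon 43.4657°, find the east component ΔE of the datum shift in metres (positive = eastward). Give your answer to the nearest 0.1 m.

The local east axis at (φ, λ) is (−sin λ, cos λ, 0), so ΔE = −sin(43.4657°)·559 + cos(43.4657°)·587 = 41.49 m.

ΔE = 41.5 m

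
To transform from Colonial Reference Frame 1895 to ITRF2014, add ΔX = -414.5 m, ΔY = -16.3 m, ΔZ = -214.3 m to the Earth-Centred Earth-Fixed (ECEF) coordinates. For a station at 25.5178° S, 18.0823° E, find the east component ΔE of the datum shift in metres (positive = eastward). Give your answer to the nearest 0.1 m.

At φ = -25.5178°, λ = 18.0823°: sin φ = -0.430791, cos φ = 0.902451, sin λ = 0.310383, cos λ = 0.950612.
ΔE = −sin λ·ΔX + cos λ·ΔY = −(0.310383)·(-414.5) + (0.950612)·(-16.3) = 113.16 m.

ΔE = 113.2 m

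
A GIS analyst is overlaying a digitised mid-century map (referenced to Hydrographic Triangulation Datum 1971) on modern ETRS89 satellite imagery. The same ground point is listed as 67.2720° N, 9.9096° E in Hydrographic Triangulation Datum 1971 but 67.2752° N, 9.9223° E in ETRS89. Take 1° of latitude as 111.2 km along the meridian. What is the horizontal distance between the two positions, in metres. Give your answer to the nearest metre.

Δφ = 67.2752° − 67.2720° = +0.0032°; Δλ = 9.9223° − 9.9096° = +0.0127°.
ΔN = Δφ × 111200 = 355.8 m; ΔE = Δλ × 111200 × cos(67.2720°) = +0.0127 × 111200 × 0.386357 = 545.6 m.
Distance = √(ΔE² + ΔN²) = √(545.6² + 355.8²) = 651.4 m.

651 m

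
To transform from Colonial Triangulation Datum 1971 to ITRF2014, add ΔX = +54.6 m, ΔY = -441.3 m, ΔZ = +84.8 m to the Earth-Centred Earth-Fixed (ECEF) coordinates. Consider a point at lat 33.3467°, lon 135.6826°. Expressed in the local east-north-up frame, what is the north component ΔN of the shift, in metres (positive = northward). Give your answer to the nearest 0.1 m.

At φ = 33.3467°, λ = 135.6826°: sin φ = 0.549704, cos φ = 0.835360, sin λ = 0.698633, cos λ = -0.715481.
ΔN = −sin φ cos λ·ΔX − sin φ sin λ·ΔY + cos φ·ΔZ = −(0.549704)(-0.715481)(54.6) − (0.549704)(0.698633)(-441.3) + (0.835360)(84.8) = 261.79 m.

ΔN = 261.8 m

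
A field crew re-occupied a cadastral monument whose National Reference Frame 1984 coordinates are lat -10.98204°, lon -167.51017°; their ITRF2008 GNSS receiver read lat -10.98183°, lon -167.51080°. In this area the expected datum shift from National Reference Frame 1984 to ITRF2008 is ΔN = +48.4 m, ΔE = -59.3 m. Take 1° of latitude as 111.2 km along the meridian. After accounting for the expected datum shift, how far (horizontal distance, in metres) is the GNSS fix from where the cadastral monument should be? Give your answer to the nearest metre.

27 m

Observed coordinate differences: Δφ = +0.00021°, Δλ = -0.00063°.
Converting to metres (1° lat = 111200 m, cos φ = 0.981687): observed ΔN = 23.4 m, observed ΔE = -68.8 m.
Subtracting the expected shift leaves a residual of 23.4 − (48.4) = -25.0 m north and -68.8 − (-59.3) = -9.5 m east.
Residual distance = √((-25.0)² + (-9.5)²) = 26.8 m.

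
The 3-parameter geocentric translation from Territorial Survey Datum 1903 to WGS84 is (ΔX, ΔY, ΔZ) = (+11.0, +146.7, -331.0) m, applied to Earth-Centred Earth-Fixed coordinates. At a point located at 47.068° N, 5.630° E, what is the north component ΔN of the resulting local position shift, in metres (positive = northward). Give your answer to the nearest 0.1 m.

At φ = 47.068°, λ = 5.630°: sin φ = 0.732163, cos φ = 0.681130, sin λ = 0.098104, cos λ = 0.995176.
ΔN = −sin φ cos λ·ΔX − sin φ sin λ·ΔY + cos φ·ΔZ = −(0.732163)(0.995176)(11.0) − (0.732163)(0.098104)(146.7) + (0.681130)(-331.0) = -244.01 m.

ΔN = -244.0 m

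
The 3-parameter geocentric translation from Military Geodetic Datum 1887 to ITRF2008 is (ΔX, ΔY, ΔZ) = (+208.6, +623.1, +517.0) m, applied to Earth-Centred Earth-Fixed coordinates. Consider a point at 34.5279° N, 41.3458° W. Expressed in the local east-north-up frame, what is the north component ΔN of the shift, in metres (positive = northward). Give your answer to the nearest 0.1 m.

ΔN = 570.5 m

At φ = 34.5279°, λ = -41.3458°: sin φ = 0.566807, cos φ = 0.823850, sin λ = -0.660602, cos λ = 0.750736.
ΔN = −sin φ cos λ·ΔX − sin φ sin λ·ΔY + cos φ·ΔZ = −(0.566807)(0.750736)(208.6) − (0.566807)(-0.660602)(623.1) + (0.823850)(517.0) = 570.48 m.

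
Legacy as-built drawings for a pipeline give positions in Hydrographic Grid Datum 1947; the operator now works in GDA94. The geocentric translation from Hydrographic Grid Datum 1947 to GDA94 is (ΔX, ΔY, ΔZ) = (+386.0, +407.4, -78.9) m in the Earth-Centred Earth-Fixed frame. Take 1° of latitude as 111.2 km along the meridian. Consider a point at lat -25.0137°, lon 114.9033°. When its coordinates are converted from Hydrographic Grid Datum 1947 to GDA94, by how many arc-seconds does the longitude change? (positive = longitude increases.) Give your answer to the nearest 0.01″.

sin φ = -0.422835, cos φ = 0.906207, sin λ = 0.907020, cos λ = -0.421088.
East component: ΔE = −sin λ·ΔX + cos λ·ΔY = −(0.907020)(386.0) + (-0.421088)(407.4) = -521.66 m.
1° of latitude spans 111200 m; at latitude φ, 1° of longitude spans that × cos φ = 100770.2 m, so Δλ = -521.66 / 100770.2 × 3600 = -18.636″.

Δλ = -18.64″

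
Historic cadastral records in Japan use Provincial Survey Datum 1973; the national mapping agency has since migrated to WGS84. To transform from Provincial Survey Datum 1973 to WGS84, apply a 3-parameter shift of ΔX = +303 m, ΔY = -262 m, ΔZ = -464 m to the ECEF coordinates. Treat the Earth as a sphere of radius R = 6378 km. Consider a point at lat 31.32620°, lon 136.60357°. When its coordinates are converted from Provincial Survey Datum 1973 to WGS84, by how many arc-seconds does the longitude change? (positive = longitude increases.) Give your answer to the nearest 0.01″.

sin φ = 0.519910, cos φ = 0.854221, sin λ = 0.687042, cos λ = -0.726617.
East component: ΔE = −sin λ·ΔX + cos λ·ΔY = −(0.687042)(303) + (-0.726617)(-262) = -17.80 m.
1° of latitude spans πR/180 = 111317 m; at latitude φ, 1° of longitude spans that × cos φ = 95089.4 m, so Δλ = -17.80 / 95089.4 × 3600 = -0.674″.

Δλ = -0.67″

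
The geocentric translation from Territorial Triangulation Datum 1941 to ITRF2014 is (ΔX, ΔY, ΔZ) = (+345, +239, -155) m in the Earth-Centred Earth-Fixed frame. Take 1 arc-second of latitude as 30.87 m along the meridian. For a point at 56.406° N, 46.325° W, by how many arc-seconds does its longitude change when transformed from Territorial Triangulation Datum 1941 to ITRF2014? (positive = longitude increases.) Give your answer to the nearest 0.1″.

sin φ = 0.832979, cos φ = 0.553304, sin λ = -0.723269, cos λ = 0.690567.
East component: ΔE = −sin λ·ΔX + cos λ·ΔY = −(-0.723269)(345) + (0.690567)(239) = 414.57 m.
1° of latitude spans 3600 × 30.87 = 111132 m; at latitude φ, 1° of longitude spans that × cos φ = 61489.8 m, so Δλ = 414.57 / 61489.8 × 3600 = 24.272″.

Δλ = 24.3″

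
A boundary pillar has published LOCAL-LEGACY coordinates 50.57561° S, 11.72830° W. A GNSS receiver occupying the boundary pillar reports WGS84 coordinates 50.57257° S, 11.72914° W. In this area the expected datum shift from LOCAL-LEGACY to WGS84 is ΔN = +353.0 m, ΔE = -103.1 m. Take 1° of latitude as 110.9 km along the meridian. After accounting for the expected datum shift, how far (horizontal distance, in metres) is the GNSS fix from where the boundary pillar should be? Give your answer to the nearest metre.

Observed coordinate differences: Δφ = +0.00304°, Δλ = -0.00084°.
Converting to metres (1° lat = 110900 m, cos φ = 0.635059): observed ΔN = 337.1 m, observed ΔE = -59.2 m.
Subtracting the expected shift leaves a residual of 337.1 − (353.0) = -15.9 m north and -59.2 − (-103.1) = 43.9 m east.
Residual distance = √((-15.9)² + 43.9²) = 46.7 m.

47 m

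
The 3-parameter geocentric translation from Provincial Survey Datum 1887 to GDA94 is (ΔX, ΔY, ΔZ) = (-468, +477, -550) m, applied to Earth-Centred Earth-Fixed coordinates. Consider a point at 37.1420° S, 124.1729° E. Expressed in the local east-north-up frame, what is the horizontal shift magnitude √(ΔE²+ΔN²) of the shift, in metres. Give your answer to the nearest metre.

126 m

At φ = -37.1420°, λ = 124.1729°: sin φ = -0.603792, cos φ = 0.797142, sin λ = 0.827346, cos λ = -0.561692.
ΔE = −sin λ·ΔX + cos λ·ΔY = −(0.827346)·(-468) + (-0.561692)·(477) = 119.27 m.
ΔN = −sin φ cos λ·ΔX − sin φ sin λ·ΔY + cos φ·ΔZ = −(-0.603792)(-0.561692)(-468) − (-0.603792)(0.827346)(477) + (0.797142)(-550) = -41.42 m.
Horizontal magnitude = √(ΔE² + ΔN²) = √(119.27² + (-41.42)²) = 126.26 m.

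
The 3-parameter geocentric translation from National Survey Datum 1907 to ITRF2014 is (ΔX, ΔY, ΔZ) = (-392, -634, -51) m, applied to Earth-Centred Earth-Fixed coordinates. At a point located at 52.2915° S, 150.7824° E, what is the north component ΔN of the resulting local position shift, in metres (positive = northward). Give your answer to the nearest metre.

The local north axis is (−sin φ cos λ, −sin φ sin λ, cos φ), giving ΔN = 270.668 − 244.834 − 31.194 = -5.36 m.

ΔN = -5 m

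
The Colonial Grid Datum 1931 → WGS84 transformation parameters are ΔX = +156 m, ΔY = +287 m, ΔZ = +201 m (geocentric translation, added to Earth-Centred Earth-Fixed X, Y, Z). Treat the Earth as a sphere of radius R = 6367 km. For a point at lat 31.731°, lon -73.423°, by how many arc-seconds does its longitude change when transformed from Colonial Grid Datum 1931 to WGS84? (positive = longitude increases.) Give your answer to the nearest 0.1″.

Δλ = 8.8″

sin φ = 0.525932, cos φ = 0.850527, sin λ = -0.958437, cos λ = 0.285304.
East component: ΔE = −sin λ·ΔX + cos λ·ΔY = −(-0.958437)(156) + (0.285304)(287) = 231.40 m.
1° of latitude spans πR/180 = 111125 m; at latitude φ, 1° of longitude spans that × cos φ = 94514.9 m, so Δλ = 231.40 / 94514.9 × 3600 = 8.814″.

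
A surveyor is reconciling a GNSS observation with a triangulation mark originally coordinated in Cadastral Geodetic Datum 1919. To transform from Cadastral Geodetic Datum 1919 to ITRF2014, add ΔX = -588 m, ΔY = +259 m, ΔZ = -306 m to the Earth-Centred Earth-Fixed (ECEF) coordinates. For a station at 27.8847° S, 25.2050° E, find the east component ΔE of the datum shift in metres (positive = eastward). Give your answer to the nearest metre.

At φ = -27.8847°, λ = 25.2050°: sin φ = -0.467694, cos φ = 0.883891, sin λ = 0.425858, cos λ = 0.904790.
ΔE = −sin λ·ΔX + cos λ·ΔY = −(0.425858)·(-588) + (0.904790)·(259) = 484.75 m.

ΔE = 485 m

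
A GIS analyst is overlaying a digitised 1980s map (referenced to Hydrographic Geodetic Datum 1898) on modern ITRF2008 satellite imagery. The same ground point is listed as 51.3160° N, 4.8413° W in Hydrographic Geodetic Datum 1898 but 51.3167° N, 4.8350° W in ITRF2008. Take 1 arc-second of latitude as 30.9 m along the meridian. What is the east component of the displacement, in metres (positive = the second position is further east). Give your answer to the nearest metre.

Δφ = 51.3167° − 51.3160° = +0.0007°; Δλ = -4.8350° − -4.8413° = +0.0063°.
1° of latitude = 3600 × 30.90 = 111240 m.
ΔN = Δφ × 111240 = 77.9 m; ΔE = Δλ × 111240 × cos(51.3160°) = +0.0063 × 111240 × 0.625025 = 438.0 m.

ΔE = 438 m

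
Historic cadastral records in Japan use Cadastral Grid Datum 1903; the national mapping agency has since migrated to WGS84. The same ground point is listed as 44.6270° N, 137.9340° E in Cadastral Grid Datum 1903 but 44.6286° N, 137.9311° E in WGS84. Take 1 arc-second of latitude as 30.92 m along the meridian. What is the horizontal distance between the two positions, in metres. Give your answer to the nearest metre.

Δφ = 44.6286° − 44.6270° = +0.0016°; Δλ = 137.9311° − 137.9340° = -0.0029°.
1° of latitude = 3600 × 30.92 = 111312 m.
ΔN = Δφ × 111312 = 178.1 m; ΔE = Δλ × 111312 × cos(44.6270°) = -0.0029 × 111312 × 0.711695 = -229.7 m.
Distance = √(ΔE² + ΔN²) = √((-229.7)² + 178.1²) = 290.7 m.

291 m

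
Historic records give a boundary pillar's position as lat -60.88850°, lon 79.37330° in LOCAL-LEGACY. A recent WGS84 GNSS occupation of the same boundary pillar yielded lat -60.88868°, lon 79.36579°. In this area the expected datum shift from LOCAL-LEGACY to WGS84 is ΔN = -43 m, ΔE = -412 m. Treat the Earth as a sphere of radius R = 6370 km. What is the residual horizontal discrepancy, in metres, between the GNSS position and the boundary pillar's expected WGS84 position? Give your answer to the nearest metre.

24 m

Observed coordinate differences: Δφ = -0.00018°, Δλ = -0.00751°.
Converting to metres (1° lat = 111177 m, cos φ = 0.486511): observed ΔN = -20.0 m, observed ΔE = -406.2 m.
Subtracting the expected shift leaves a residual of -20.0 − (-43) = 23.0 m north and -406.2 − (-412) = 5.8 m east.
Residual distance = √(23.0² + 5.8²) = 23.7 m.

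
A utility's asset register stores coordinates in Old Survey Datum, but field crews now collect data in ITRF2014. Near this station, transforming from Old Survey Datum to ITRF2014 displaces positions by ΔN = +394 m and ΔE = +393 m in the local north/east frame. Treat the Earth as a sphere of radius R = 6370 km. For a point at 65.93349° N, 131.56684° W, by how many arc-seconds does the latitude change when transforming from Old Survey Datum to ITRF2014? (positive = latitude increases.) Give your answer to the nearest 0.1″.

On a sphere of radius R, 1 rad of latitude = R, so Δφ = ΔN / R = 394.0 / 6370000 = 6.1852e-05 rad = 12.758″.

Δφ = 12.8″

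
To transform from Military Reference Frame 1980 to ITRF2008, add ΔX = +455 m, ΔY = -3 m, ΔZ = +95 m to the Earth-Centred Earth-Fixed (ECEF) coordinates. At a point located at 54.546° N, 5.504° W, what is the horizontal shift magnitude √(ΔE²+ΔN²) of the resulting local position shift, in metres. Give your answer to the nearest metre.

317 m

At φ = 54.546°, λ = -5.504°: sin φ = 0.814581, cos φ = 0.580049, sin λ = -0.095915, cos λ = 0.995390.
ΔE = −sin λ·ΔX + cos λ·ΔY = −(-0.095915)·(455) + (0.995390)·(-3) = 40.66 m.
ΔN = −sin φ cos λ·ΔX − sin φ sin λ·ΔY + cos φ·ΔZ = −(0.814581)(0.995390)(455) − (0.814581)(-0.095915)(-3) + (0.580049)(95) = -314.06 m.
Horizontal magnitude = √(ΔE² + ΔN²) = √(40.66² + (-314.06)²) = 316.68 m.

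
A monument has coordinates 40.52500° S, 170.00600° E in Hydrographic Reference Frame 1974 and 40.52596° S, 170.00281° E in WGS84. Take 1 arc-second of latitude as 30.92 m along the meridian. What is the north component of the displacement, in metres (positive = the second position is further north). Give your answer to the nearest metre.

ΔN = -107 m

Δφ = -40.52596° − -40.52500° = -0.00096°; Δλ = 170.00281° − 170.00600° = -0.00319°.
1° of latitude = 3600 × 30.92 = 111312 m.
ΔN = Δφ × 111312 = -106.9 m; ΔE = Δλ × 111312 × cos(-40.52500°) = -0.00319 × 111312 × 0.760123 = -269.9 m.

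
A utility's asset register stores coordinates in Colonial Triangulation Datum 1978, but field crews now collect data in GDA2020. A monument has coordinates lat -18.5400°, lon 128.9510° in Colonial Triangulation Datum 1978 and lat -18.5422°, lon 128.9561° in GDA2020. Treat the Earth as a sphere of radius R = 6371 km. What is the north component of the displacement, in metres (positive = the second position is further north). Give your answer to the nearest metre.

ΔN = -245 m

Δφ = -18.5422° − -18.5400° = -0.0022°; Δλ = 128.9561° − 128.9510° = +0.0051°.
1° along a meridian = πR/180 = 111195 m.
ΔN = Δφ × 111195 = -244.6 m; ΔE = Δλ × 111195 × cos(-18.5400°) = +0.0051 × 111195 × 0.948102 = 537.7 m.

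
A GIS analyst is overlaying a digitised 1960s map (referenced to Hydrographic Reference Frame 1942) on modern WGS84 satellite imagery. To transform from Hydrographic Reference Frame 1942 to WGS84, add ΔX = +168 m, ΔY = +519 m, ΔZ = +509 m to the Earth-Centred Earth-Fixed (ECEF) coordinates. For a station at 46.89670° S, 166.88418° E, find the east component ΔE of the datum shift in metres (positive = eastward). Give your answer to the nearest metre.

The local east axis at (φ, λ) is (−sin λ, cos λ, 0), so ΔE = −sin(166.88418°)·168 + cos(166.88418°)·519 = -543.58 m.

ΔE = -544 m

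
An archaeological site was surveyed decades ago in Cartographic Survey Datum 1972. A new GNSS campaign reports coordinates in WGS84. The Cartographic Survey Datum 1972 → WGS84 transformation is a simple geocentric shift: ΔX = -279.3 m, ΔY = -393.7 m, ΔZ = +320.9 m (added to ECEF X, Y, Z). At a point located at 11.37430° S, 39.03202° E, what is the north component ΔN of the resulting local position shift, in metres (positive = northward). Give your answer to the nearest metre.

ΔN = 223 m

The local north axis is (−sin φ cos λ, −sin φ sin λ, cos φ), giving ΔN = -42.788 − 48.897 + 314.597 = 222.91 m.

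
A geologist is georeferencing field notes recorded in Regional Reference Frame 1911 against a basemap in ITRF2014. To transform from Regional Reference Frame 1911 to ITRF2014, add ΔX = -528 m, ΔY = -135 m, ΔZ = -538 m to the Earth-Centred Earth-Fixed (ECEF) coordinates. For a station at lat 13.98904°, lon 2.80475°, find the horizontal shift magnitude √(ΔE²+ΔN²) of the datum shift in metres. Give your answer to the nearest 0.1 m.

The local east axis at (φ, λ) is (−sin λ, cos λ, 0), so ΔE = −sin(2.80475°)·(-528) + cos(2.80475°)·(-135) = -109.00 m.
The local north axis is (−sin φ cos λ, −sin φ sin λ, cos φ), giving ΔN = 127.484 + 1.597 − 522.044 = -392.96 m.
Horizontal magnitude = √(ΔE² + ΔN²) = √((-109.00)² + (-392.96)²) = 407.80 m.

407.8 m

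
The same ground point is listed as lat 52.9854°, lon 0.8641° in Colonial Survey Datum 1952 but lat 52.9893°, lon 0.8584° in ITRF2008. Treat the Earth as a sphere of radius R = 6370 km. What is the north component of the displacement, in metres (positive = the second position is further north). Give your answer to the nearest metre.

Δφ = 52.9893° − 52.9854° = +0.0039°; Δλ = 0.8584° − 0.8641° = -0.0057°.
1° along a meridian = πR/180 = 111177 m.
ΔN = Δφ × 111177 = 433.6 m; ΔE = Δλ × 111177 × cos(52.9854°) = -0.0057 × 111177 × 0.602019 = -381.5 m.

ΔN = 434 m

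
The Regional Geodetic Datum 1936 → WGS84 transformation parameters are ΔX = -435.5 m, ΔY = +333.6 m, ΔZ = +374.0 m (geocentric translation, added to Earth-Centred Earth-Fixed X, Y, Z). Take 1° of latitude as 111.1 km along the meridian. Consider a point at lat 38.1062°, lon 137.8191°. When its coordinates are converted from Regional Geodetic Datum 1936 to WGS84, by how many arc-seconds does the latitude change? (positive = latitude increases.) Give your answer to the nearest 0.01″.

Δφ = -1.40″

sin φ = 0.617121, cos φ = 0.786868, sin λ = 0.671474, cos λ = -0.741028.
North component: ΔN = −sin φ cos λ·ΔX − sin φ sin λ·ΔY + cos φ·ΔZ = −(0.617121)(-0.741028)(-435.5) − (0.617121)(0.671474)(333.6) + (0.786868)(374.0) = -43.10 m.
1° of latitude spans 111100 m, so Δφ = -43.10 / 111100 × 3600 = -1.397″.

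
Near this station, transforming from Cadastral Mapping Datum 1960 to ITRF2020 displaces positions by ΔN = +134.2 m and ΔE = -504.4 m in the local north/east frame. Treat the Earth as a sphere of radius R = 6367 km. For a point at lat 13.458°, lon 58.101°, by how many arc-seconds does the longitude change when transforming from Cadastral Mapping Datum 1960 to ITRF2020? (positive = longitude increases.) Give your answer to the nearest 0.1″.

Δλ = -16.8″

At latitude 13.458°, cos φ = 0.972541.
One radian of longitude at latitude φ spans R cos φ, so Δλ = ΔE / (R cos φ) = -504.4 / (6367000 × 0.972541) = -8.1458e-05 rad = -16.802″.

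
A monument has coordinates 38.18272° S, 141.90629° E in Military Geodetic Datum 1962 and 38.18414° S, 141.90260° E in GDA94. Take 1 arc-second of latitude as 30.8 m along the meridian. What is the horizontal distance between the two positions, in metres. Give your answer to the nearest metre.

Δφ = -38.18414° − -38.18272° = -0.00142°; Δλ = 141.90260° − 141.90629° = -0.00369°.
1° of latitude = 3600 × 30.80 = 110880 m.
ΔN = Δφ × 110880 = -157.4 m; ΔE = Δλ × 110880 × cos(-38.18272°) = -0.00369 × 110880 × 0.786043 = -321.6 m.
Distance = √(ΔE² + ΔN²) = √((-321.6)² + (-157.4)²) = 358.1 m.

358 m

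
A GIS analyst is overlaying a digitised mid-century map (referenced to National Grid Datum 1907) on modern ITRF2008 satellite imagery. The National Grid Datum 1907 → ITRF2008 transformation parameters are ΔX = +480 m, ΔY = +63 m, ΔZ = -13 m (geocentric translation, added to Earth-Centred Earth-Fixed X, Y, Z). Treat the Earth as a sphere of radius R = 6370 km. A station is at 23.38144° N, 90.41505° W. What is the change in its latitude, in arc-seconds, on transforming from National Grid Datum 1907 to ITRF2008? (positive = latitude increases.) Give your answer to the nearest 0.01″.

sin φ = 0.396851, cos φ = 0.917883, sin λ = -0.999974, cos λ = -0.007244.
North component: ΔN = −sin φ cos λ·ΔX − sin φ sin λ·ΔY + cos φ·ΔZ = −(0.396851)(-0.007244)(480) − (0.396851)(-0.999974)(63) + (0.917883)(-13) = 14.45 m.
1° of latitude spans πR/180 = 111177 m, so Δφ = 14.45 / 111177 × 3600 = 0.468″.

Δφ = 0.47″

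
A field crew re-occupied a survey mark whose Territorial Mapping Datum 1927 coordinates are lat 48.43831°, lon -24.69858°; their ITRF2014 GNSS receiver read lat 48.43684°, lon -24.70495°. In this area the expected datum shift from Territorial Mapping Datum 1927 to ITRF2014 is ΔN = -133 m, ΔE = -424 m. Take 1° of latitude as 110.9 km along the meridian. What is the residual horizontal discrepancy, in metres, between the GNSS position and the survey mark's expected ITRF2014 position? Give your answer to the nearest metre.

54 m

Observed coordinate differences: Δφ = -0.00147°, Δλ = -0.00637°.
Converting to metres (1° lat = 110900 m, cos φ = 0.663426): observed ΔN = -163.0 m, observed ΔE = -468.7 m.
Subtracting the expected shift leaves a residual of -163.0 − (-133) = -30.0 m north and -468.7 − (-424) = -44.7 m east.
Residual distance = √((-30.0)² + (-44.7)²) = 53.8 m.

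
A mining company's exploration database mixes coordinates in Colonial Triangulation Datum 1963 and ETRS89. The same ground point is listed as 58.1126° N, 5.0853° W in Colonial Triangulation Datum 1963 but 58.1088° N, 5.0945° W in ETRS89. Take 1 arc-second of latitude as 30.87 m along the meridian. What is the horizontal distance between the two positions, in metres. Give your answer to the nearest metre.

686 m

Δφ = 58.1088° − 58.1126° = -0.0038°; Δλ = -5.0945° − -5.0853° = -0.0092°.
1° of latitude = 3600 × 30.87 = 111132 m.
ΔN = Δφ × 111132 = -422.3 m; ΔE = Δλ × 111132 × cos(58.1126°) = -0.0092 × 111132 × 0.528252 = -540.1 m.
Distance = √(ΔE² + ΔN²) = √((-540.1)² + (-422.3)²) = 685.6 m.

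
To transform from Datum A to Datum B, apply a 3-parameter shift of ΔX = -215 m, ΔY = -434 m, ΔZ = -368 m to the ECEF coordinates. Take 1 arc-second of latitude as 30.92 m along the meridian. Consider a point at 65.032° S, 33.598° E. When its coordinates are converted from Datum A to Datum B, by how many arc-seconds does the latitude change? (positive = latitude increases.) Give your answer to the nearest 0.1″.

Δφ = -17.3″

sin φ = -0.906544, cos φ = 0.422112, sin λ = 0.553362, cos λ = 0.832941.
North component: ΔN = −sin φ cos λ·ΔX − sin φ sin λ·ΔY + cos φ·ΔZ = −(-0.906544)(0.832941)(-215) − (-0.906544)(0.553362)(-434) + (0.422112)(-368) = -535.40 m.
1° of latitude spans 3600 × 30.92 = 111312 m, so Δφ = -535.40 / 111312 × 3600 = -17.316″.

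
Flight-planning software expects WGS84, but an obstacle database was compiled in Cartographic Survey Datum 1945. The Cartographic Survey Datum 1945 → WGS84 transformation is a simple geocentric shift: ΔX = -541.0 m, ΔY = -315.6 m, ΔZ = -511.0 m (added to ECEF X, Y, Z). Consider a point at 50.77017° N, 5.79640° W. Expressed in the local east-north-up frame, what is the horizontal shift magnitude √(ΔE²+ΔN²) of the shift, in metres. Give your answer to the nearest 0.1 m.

375.0 m

The local east axis at (φ, λ) is (−sin λ, cos λ, 0), so ΔE = −sin(-5.79640°)·(-541.0) + cos(-5.79640°)·(-315.6) = -368.62 m.
The local north axis is (−sin φ cos λ, −sin φ sin λ, cos φ), giving ΔN = 416.924 − 24.690 − 323.173 = 69.06 m.
Horizontal magnitude = √(ΔE² + ΔN²) = √((-368.62)² + 69.06²) = 375.04 m.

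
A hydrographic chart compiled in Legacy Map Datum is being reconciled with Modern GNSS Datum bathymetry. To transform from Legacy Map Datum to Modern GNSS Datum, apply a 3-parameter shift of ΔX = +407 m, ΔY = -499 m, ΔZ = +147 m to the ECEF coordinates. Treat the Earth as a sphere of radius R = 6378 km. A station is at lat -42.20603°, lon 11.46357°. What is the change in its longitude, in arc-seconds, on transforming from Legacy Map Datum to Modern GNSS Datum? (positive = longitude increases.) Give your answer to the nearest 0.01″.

Δλ = -24.88″

sin φ = -0.671799, cos φ = 0.740734, sin λ = 0.198745, cos λ = 0.980051.
East component: ΔE = −sin λ·ΔX + cos λ·ΔY = −(0.198745)(407) + (0.980051)(-499) = -569.93 m.
1° of latitude spans πR/180 = 111317 m; at latitude φ, 1° of longitude spans that × cos φ = 82456.3 m, so Δλ = -569.93 / 82456.3 × 3600 = -24.883″.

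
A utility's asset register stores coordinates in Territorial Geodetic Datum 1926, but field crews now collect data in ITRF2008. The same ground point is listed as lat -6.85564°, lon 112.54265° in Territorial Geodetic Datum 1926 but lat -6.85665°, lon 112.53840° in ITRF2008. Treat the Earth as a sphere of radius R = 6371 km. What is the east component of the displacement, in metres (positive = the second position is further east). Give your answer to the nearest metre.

ΔE = -469 m

Δφ = -6.85665° − -6.85564° = -0.00101°; Δλ = 112.53840° − 112.54265° = -0.00425°.
1° along a meridian = πR/180 = 111195 m.
ΔN = Δφ × 111195 = -112.3 m; ΔE = Δλ × 111195 × cos(-6.85564°) = -0.00425 × 111195 × 0.992850 = -469.2 m.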